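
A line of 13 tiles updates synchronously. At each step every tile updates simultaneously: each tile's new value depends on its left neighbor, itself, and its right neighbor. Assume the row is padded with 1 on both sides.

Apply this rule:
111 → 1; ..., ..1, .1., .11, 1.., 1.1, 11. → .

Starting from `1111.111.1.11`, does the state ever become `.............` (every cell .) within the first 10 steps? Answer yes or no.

yes

111...1.....1
11...........
1............
.............
all cells are . at step 4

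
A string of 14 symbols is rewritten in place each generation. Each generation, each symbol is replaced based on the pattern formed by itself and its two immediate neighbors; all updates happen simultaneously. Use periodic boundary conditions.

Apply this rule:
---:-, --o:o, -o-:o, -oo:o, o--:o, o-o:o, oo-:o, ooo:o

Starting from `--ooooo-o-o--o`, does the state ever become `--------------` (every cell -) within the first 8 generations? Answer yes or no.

no

oooooooooooooo
oooooooooooooo  (fixed point — unchanged through generation 8)
generation 8 is oooooooooooooo, still not uniform -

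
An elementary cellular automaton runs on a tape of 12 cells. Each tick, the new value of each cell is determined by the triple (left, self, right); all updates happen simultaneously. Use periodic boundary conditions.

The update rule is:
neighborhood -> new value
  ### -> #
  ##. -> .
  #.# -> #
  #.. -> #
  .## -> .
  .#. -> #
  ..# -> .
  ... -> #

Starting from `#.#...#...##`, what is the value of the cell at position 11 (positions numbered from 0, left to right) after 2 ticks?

.####.###..#
#.##.#.#.#.#
position 11 holds #

#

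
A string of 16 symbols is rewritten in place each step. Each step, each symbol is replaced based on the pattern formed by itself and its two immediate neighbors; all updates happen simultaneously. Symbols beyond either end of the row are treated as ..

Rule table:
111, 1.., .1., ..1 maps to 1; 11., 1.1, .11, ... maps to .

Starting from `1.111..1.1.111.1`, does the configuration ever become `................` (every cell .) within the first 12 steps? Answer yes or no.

1..1.111.1..1..1
1111..1..1111111
.11.11111.11111.
1....111...111.1
11..1.1.1.1.1..1
..111.1.1.1.1111
.1.1..1.1.1..11.
11.1111.1.111..1
....11..1..1.111
...1..111111..1.
..1111.1111.1111
.1.11...11...11.
step 12 is .1.11...11...11., still not uniform .

no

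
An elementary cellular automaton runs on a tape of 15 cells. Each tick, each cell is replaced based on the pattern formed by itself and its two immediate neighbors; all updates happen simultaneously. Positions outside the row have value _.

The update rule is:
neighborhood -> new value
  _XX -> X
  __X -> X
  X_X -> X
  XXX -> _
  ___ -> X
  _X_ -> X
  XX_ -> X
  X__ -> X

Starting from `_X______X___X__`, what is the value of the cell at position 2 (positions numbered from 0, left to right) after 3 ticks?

tick 1: XXXXXXXXXXXXXXX
tick 2: X_____________X
tick 3: XXXXXXXXXXXXXXX
position 2 holds X

X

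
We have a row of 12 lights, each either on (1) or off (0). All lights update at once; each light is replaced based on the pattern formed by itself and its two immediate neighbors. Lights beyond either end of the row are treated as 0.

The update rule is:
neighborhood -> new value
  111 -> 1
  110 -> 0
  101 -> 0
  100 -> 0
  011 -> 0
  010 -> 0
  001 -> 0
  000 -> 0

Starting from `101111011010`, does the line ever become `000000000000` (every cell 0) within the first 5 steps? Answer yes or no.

yes

000110000000
000000000000
all cells are 0 at step 2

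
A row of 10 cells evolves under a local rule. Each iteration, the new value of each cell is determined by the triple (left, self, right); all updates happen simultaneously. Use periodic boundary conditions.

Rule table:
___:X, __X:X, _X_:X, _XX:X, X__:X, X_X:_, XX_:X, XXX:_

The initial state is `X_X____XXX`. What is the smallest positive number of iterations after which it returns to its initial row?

X_XXXXXX__
X_X____XXX

2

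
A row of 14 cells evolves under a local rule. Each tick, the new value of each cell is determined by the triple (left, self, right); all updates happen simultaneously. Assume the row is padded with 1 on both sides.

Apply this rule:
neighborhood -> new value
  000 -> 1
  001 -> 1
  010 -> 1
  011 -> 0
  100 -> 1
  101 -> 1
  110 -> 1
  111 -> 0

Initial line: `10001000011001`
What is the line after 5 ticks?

11111110111000

11111111101110
00000000110011
11111111011100
00000001100111
11111110111000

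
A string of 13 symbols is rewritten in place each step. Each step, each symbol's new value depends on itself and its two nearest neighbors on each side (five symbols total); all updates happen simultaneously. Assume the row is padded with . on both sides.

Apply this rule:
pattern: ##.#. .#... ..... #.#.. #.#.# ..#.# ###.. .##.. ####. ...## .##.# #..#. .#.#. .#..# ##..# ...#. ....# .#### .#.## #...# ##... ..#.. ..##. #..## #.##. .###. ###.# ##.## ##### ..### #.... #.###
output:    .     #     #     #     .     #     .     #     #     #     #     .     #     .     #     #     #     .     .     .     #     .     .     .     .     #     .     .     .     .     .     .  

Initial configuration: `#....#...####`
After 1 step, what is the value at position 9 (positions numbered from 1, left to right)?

.#.##.#.#..#.
position 9 holds #

#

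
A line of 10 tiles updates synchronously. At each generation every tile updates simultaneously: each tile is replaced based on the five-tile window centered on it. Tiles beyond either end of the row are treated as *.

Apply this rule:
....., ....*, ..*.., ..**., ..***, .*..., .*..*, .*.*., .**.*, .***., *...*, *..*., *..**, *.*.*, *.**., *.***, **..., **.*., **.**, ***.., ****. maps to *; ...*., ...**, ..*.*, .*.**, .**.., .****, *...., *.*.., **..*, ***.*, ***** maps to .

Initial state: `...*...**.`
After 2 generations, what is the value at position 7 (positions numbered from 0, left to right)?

*

**.***.***
*.***.**..
position 7 holds *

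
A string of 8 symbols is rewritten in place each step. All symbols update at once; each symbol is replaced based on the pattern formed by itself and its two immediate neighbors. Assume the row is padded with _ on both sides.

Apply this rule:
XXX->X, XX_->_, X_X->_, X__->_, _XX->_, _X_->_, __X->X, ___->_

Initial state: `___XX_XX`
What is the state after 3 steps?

__X_____
_X______
X_______

X_______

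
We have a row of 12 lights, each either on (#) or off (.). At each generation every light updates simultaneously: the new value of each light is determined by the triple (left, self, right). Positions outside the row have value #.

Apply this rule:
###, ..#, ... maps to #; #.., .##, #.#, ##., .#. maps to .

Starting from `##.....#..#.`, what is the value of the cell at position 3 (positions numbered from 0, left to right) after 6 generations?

.

generation 1: #..####..#..
generation 2: ..#.##..#..#
generation 3: .#.....#..#.
generation 4: ...####..#..
generation 5: .##.##..#..#
generation 6: .......#..#.
position 3 holds .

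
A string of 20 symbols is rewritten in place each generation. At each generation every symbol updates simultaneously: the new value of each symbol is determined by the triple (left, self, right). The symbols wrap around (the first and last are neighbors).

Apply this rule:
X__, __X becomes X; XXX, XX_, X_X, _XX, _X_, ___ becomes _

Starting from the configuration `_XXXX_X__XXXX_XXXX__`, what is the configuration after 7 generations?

X______XX_X_____X_X_

generation 1: X______XX_________X_
generation 2: _X____X__X_______X__
generation 3: X_X__X_XX_X_____X_X_
generation 4: ___XX______X___X____
generation 5: __X__X____X_X_X_X___
generation 6: _X_XX_X__X_______X__
generation 7: X______XX_X_____X_X_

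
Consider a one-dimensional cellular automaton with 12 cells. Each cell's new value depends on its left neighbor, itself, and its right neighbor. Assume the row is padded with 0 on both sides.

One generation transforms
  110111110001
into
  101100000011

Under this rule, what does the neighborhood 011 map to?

At position 0 the neighborhood is 011; the next row has 1 there.

1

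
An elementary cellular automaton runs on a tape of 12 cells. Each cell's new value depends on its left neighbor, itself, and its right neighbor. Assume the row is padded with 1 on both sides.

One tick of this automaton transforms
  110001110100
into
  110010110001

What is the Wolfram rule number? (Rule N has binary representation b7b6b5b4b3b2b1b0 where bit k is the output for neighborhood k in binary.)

position 0: 111 → 1  (bit 7 = 1)
position 1: 110 → 1  (bit 6 = 1)
position 8: 101 → 0  (bit 5 = 0)
position 2: 100 → 0  (bit 4 = 0)
position 5: 011 → 0  (bit 3 = 0)
position 9: 010 → 0  (bit 2 = 0)
position 4: 001 → 1  (bit 1 = 1)
position 3: 000 → 0  (bit 0 = 0)
bits b7..b0 = 11000010 = 194

194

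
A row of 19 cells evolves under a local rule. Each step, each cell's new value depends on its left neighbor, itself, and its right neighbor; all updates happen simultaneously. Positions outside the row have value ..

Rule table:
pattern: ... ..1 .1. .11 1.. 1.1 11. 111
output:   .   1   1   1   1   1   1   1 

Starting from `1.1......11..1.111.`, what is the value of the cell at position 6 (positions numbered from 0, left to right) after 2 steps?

.

1111....11111111111
11111..111111111111
position 6 holds .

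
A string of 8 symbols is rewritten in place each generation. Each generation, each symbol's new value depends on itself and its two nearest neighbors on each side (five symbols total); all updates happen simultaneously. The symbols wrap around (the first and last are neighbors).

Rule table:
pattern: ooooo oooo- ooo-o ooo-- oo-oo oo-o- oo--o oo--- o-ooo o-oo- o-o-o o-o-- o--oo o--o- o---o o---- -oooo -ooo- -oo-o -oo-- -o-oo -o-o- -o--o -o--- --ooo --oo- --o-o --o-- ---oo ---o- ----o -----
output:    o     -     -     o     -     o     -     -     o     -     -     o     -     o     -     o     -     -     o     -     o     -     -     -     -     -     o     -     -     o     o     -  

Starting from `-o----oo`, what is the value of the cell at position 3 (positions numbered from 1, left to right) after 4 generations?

generation 1: oo-oo--o
generation 2: --------
generation 3: --------  (fixed point — unchanged through generation 4)
position 3 holds -

-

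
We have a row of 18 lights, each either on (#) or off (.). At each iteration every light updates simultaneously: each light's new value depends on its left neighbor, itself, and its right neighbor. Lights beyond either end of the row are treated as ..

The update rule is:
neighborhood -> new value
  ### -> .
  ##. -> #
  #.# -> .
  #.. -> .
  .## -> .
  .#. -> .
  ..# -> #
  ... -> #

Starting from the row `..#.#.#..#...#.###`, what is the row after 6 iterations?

##......#..##....#
.#.#####..#.#.###.
#......#.#......#.
..#####....#####..
##....#.###....#.#
.#.###....#.###...

.#.###....#.###...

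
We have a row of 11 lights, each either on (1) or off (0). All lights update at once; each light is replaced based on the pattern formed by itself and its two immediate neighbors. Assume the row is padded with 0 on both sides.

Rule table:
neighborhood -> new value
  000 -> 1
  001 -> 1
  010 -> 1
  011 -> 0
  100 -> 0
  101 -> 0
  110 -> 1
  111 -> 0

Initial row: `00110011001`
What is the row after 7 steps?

11010101011

11010101011
01010101001
11010101011  (repeats step 1; period 2)
step 7: 11010101011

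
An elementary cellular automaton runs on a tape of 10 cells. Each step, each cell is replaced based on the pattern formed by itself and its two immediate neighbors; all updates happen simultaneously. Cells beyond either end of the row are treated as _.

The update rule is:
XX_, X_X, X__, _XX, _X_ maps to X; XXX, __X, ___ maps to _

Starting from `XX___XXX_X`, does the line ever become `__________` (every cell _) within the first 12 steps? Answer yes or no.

no

XXX__X_XXX
X_XX_XXX_X
XXXXXX_XXX
X____XXX_X
XX___X_XXX
XXX__XXX_X
X_XX_X_XXX
XXXXXXXX_X
X______XXX
XX_____X_X
XXX____XXX
X_XX___X_X
step 12 is X_XX___X_X, still not uniform _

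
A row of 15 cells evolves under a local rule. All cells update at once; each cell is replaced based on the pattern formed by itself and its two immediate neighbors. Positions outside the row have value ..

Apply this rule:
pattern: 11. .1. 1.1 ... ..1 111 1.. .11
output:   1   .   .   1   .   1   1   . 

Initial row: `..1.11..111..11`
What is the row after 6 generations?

..1..111..11..1

generation 1: 1....11..111..1
generation 2: .111..11..111..
generation 3: ..111..11..1111
generation 4: 1..111..11..111
generation 5: .1..111..11..11
generation 6: ..1..111..11..1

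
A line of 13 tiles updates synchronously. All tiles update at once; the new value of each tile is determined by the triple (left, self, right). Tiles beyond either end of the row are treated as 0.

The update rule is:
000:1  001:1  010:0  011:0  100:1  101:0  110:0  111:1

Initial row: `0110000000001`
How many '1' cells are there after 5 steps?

5

1001111111110
0110111111101
1000011111000
0111101110111
1011000100010
count of 1: 5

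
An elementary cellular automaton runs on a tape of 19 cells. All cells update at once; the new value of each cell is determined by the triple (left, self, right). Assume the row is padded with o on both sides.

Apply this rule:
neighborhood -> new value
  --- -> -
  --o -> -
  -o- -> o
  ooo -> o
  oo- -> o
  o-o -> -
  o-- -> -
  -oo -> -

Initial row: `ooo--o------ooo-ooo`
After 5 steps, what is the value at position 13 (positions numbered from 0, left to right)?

ooo--o-------oo--oo
ooo--o--------o---o
ooo--o--------o----
ooo--o--------o----  (fixed point — unchanged through step 5)
position 13 holds -

-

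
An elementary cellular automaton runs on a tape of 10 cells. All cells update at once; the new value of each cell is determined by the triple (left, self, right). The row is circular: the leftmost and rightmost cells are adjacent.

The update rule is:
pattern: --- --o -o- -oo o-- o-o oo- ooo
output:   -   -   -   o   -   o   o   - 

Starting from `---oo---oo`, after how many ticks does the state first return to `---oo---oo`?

---oo---oo

1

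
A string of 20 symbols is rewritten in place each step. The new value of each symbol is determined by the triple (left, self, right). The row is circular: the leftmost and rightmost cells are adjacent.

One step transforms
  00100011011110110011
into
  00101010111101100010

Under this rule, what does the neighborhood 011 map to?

1

At position 6 the neighborhood is 011; the next row has 1 there.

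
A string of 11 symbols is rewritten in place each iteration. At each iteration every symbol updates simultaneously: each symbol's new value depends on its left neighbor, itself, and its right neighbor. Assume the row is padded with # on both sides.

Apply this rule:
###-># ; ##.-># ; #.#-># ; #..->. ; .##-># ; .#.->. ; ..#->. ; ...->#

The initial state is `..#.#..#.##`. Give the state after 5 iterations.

#.#.#######

...#....###
.#...##.###
#..#.######
#...#######
#.#.#######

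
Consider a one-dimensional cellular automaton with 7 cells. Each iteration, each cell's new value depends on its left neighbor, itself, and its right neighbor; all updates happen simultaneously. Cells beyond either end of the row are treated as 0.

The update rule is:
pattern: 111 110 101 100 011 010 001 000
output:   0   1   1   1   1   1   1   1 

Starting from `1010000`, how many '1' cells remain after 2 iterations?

1111111
1000001
count of 1: 2

2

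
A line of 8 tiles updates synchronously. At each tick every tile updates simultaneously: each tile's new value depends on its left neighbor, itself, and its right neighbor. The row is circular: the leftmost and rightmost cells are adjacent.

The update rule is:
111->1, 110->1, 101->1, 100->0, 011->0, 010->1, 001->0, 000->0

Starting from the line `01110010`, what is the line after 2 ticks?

00110010
00010010

00010010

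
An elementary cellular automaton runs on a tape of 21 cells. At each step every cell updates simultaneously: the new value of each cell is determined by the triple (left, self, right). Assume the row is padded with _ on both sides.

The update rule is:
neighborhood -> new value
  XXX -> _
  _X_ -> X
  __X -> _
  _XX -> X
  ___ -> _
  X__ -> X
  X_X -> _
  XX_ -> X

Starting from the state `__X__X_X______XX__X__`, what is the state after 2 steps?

__XX_X_XX_____XXX_XX_
__XX_X_XXX____X_X_XXX

__XX_X_XXX____X_X_XXX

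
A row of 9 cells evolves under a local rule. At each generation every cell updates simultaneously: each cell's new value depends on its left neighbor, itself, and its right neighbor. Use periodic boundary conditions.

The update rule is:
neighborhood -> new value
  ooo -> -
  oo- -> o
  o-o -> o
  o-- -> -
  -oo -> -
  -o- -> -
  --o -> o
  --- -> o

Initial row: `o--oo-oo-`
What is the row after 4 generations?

-o-o-o-oo

generation 1: --o-oo-oo
generation 2: -o-o-oo-o
generation 3: o-o-o-oo-
generation 4: -o-o-o-oo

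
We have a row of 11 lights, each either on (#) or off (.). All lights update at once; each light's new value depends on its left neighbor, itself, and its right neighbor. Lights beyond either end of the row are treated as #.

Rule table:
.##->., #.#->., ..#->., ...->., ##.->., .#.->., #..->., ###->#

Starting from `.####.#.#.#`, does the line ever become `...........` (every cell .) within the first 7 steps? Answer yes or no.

yes

step 1: ..##.......
step 2: ...........
all cells are . at step 2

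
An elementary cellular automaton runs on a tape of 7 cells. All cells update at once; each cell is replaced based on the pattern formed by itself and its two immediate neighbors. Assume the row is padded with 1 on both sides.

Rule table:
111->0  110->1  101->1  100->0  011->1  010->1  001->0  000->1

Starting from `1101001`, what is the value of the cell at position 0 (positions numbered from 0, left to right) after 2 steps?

1

0111001
1101001
position 0 holds 1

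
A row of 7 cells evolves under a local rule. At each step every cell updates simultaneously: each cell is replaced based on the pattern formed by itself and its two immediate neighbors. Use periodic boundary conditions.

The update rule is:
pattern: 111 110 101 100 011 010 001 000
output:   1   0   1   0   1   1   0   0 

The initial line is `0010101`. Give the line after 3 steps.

0011111
0011110
0011100

0011100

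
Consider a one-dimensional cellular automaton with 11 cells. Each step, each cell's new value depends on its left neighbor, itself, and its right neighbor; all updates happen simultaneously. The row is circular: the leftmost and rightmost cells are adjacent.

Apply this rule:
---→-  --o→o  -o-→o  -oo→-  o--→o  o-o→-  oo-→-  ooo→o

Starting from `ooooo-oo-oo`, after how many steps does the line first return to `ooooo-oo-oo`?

31

oooo------o
ooo-o----o-
-o--oo--oo-
oooo--oo--o
ooo-oo--oo-
-o----oo---
ooo--o--o--
-o-oooooooo
-o--oooooo-
oooo-oooo-o
ooo---oo---
-o-o-o--o-o
-o-o-oooo-o
-o-o--oo--o
-o-ooo--ooo
-o--o-oo-o-
ooooo----oo
oooo-o--o-o
ooo--oooo--
-o-oo-oo-oo
-o---------
ooo--------
-o-o------o
-o-oo----oo
-o---o--o--
ooo-oooooo-
-o---oooo--
ooo-o-oo-o-
-o--o----o-
oooooo--ooo
ooooo-oo-oo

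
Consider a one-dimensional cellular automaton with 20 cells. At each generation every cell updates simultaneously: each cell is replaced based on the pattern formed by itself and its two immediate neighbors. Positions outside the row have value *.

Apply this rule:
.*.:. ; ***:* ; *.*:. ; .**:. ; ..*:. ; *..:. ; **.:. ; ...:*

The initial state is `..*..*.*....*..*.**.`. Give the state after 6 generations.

........****........

generation 1: .........**.........
generation 2: .*******....*******.
generation 3: ..*****..**..*****..
generation 4: ...***........***...
generation 5: .*..*..******..*..*.
generation 6: ........****........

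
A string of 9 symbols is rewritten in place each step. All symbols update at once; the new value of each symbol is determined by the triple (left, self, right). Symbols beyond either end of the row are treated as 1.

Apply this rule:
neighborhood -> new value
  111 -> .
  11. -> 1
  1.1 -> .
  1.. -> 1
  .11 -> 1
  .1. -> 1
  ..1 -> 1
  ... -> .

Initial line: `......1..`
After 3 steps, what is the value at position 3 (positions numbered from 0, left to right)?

1

step 1: 1....1111
step 2: 11..11...
step 3: .111111.1
position 3 holds 1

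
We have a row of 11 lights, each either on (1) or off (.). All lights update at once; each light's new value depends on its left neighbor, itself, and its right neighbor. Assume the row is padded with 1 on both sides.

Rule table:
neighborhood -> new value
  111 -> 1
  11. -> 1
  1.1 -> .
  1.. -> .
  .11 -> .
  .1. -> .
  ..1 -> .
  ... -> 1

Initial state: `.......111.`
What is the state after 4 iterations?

.1..11...1.

.11111..11.
..1111...1.
...111.1...
.1..11...1.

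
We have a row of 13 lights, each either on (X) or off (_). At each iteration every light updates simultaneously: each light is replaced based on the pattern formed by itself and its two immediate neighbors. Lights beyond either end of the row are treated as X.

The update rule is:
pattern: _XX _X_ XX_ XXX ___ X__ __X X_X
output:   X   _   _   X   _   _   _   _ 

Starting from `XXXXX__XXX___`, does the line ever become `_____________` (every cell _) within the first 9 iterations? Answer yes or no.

yes

iteration 1: XXXX___XX____
iteration 2: XXX____X_____
iteration 3: XX___________
iteration 4: X____________
iteration 5: _____________
all cells are _ at iteration 5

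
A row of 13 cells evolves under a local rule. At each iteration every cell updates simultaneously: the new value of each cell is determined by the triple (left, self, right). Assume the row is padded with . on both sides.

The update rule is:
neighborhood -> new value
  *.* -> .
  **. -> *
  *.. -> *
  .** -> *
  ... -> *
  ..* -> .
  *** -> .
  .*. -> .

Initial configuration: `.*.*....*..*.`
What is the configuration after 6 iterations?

**.****.**.**

iteration 1: ....***..*..*
iteration 2: ***.*.**..*..
iteration 3: *.*...***..**
iteration 4: ...**.*.**.**
iteration 5: **.**...**.**
iteration 6: **.****.**.**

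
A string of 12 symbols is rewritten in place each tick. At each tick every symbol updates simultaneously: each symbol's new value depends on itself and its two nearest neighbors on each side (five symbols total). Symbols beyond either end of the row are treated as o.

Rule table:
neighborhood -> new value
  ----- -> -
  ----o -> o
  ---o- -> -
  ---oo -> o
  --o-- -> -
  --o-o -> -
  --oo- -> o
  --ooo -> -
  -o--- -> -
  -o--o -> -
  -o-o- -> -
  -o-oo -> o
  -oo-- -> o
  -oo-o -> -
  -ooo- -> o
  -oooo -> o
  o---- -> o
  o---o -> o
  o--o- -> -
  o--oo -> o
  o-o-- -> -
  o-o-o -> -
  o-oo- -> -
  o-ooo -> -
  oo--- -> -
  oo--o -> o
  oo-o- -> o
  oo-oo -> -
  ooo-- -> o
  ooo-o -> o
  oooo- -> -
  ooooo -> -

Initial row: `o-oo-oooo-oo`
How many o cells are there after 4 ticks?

tick 1: o-----o-o--o
tick 2: o-o-o-----o-
tick 3: oo----o-o--o
tick 4: -o-oo-----o-
count of o: 4

4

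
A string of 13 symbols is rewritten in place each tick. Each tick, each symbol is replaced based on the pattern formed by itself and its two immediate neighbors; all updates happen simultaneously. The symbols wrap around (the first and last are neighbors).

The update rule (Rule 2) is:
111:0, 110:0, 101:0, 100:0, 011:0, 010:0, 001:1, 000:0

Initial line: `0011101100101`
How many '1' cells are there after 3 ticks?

2

tick 1: 0100000001000
tick 2: 1000000010000
tick 3: 0000000100001
count of 1: 2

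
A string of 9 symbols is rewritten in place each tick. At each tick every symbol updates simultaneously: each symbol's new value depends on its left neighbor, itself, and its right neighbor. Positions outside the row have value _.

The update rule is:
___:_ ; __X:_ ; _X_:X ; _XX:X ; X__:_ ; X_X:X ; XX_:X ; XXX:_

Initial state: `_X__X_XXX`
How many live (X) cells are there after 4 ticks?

_X__XXX_X
_X__X_XXX  (repeats tick 0; period 2)
tick 4: _X__X_XXX
count of X: 5

5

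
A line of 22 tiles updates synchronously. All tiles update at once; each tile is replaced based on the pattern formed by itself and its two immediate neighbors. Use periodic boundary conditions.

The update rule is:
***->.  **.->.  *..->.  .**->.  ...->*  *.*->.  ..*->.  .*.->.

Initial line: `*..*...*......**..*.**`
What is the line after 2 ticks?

.....*...****.........
****...*......********

****...*......********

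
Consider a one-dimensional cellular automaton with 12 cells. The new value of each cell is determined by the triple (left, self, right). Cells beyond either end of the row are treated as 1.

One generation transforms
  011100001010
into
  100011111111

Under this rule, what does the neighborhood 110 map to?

0

At position 3 the neighborhood is 110; the next row has 0 there.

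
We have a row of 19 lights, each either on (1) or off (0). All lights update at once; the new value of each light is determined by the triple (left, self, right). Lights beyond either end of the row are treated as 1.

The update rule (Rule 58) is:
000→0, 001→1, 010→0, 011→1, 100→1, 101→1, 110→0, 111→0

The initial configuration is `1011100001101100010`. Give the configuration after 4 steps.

step 1: 0110010011011010101
step 2: 1101101110110101011
step 3: 0011011001101010110
step 4: 1110110111010101101

1110110111010101101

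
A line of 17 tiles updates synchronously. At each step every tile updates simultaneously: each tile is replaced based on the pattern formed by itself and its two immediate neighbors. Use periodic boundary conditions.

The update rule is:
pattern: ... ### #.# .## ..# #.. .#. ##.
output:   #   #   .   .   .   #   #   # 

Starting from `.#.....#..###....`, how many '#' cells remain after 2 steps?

11

step 1: .#####.##..######
step 2: ..####..##..#####
count of #: 11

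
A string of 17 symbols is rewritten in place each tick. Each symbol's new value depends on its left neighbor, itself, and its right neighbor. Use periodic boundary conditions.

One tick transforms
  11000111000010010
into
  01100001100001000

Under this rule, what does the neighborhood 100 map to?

1

At position 2 the neighborhood is 100; the next row has 1 there.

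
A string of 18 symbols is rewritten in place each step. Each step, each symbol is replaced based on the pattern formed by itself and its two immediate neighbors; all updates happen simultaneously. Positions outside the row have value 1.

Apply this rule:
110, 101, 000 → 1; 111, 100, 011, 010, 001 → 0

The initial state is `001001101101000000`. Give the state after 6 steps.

010000111100100010

000000110110011110
011110011010000011
100010001100111000
101000100100001010
110010000001100101
010000111100100010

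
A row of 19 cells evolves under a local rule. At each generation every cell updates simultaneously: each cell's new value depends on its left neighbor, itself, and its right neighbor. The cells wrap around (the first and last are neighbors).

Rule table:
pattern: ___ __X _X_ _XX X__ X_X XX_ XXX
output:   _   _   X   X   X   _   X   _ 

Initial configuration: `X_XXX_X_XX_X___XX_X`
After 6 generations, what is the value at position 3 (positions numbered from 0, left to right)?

_

X_X_X_X_XX_XX__XX_X
X_X_X_X_XX_XXX_XX_X
X_X_X_X_XX_X_X_XX_X
X_X_X_X_XX_X_X_XX_X  (fixed point — unchanged through generation 6)
position 3 holds _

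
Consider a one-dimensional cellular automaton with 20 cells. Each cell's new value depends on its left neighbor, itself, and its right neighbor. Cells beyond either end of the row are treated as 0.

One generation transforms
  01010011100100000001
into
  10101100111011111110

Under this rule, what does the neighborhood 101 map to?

At position 2 the neighborhood is 101; the next row has 1 there.

1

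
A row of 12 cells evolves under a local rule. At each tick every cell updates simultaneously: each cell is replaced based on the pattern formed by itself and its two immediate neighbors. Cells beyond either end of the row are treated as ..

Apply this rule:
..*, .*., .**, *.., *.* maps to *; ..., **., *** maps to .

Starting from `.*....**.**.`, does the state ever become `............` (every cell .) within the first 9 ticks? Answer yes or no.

no

***..**.**.*
*..***.**.**
****..**.**.
*...***.**.*
**.**..**.**
*.**.***.**.
***.**..**.*
*..**.***.**
****.**..**.
tick 9 is ****.**..**., still not uniform .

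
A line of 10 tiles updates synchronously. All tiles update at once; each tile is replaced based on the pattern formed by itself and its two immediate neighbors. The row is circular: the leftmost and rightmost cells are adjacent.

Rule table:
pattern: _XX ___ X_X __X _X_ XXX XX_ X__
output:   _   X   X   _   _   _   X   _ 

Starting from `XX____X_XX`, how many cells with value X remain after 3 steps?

step 1: _X_XX__X__
step 2: __X_X____X
step 3: ___X__XX__
count of X: 3

3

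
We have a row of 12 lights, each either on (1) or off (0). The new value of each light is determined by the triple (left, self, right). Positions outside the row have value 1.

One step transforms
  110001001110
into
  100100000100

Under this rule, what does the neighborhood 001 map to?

At position 4 the neighborhood is 001; the next row has 0 there.

0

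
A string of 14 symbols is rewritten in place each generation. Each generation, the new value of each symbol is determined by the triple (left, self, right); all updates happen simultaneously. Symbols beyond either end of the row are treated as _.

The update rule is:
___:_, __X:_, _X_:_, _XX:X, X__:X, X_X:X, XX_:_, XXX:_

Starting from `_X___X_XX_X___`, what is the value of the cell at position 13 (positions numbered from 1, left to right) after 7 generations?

__X___XX_X_X__
___X__X_X_X_X_
____X__X_X_X_X
_____X__X_X_X_
______X__X_X_X
_______X__X_X_
________X__X_X
position 13 holds _

_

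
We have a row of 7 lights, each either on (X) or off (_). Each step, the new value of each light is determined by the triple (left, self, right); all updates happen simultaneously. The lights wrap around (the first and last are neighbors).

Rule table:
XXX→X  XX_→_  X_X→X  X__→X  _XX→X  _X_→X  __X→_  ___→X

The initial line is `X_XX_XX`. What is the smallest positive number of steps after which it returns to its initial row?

7

_XX_XXX
XX_XXX_
X_XXX_X
_XXX_XX
XXX_XX_
XX_XX_X
X_XX_XX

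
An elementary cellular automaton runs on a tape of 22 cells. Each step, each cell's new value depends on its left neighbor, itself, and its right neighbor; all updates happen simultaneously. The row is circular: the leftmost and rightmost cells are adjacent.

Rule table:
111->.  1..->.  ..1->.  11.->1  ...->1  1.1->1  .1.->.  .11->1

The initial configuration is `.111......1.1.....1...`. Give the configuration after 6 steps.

step 1: .1.1.1111..1..111...11
step 2: 1.1.11..1.....1.1.1.11
step 3: 11.111....111..1.1.11.
step 4: 1111.1.11.1.1...1.1111
step 5: ...11.1111.1..1..11...
step 6: 11.1111..11......11.11

11.1111..11......11.11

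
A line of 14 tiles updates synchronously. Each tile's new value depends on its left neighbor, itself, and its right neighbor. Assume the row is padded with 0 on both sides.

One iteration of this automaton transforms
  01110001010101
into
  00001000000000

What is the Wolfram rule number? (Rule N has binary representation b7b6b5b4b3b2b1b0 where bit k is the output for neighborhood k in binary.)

position 2: 111 → 0  (bit 7 = 0)
position 3: 110 → 0  (bit 6 = 0)
position 8: 101 → 0  (bit 5 = 0)
position 4: 100 → 1  (bit 4 = 1)
position 1: 011 → 0  (bit 3 = 0)
position 7: 010 → 0  (bit 2 = 0)
position 0: 001 → 0  (bit 1 = 0)
position 5: 000 → 0  (bit 0 = 0)
bits b7..b0 = 00010000 = 16

16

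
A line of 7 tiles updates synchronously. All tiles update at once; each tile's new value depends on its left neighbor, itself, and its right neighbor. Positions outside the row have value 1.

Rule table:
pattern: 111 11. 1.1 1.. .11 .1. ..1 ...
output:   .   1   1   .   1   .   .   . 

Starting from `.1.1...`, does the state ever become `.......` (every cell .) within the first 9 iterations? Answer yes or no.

iteration 1: 1.1....
iteration 2: 11.....
iteration 3: .1.....
iteration 4: 1......
iteration 5: 1......  (fixed point — unchanged through iteration 9)
iteration 9 is 1......, still not uniform .

no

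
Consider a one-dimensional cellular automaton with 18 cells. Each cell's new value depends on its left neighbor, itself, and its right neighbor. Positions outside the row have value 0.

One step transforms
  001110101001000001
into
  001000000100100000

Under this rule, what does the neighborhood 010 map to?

At position 6 the neighborhood is 010; the next row has 0 there.

0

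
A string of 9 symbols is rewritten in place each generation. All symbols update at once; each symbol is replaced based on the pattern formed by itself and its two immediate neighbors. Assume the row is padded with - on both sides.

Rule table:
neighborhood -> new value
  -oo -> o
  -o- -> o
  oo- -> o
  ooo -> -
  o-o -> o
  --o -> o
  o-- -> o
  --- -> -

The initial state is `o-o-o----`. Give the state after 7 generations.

oooooo-oo

generation 1: oooooo---
generation 2: o----oo--
generation 3: oo--oooo-
generation 4: ooooo--oo
generation 5: o---ooooo
generation 6: oo-oo---o
generation 7: oooooo-oo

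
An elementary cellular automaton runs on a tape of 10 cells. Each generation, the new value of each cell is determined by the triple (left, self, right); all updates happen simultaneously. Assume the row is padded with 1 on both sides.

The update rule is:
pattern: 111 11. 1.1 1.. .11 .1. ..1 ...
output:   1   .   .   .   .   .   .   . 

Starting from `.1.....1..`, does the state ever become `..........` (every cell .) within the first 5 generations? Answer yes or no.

..........
all cells are . at generation 1

yes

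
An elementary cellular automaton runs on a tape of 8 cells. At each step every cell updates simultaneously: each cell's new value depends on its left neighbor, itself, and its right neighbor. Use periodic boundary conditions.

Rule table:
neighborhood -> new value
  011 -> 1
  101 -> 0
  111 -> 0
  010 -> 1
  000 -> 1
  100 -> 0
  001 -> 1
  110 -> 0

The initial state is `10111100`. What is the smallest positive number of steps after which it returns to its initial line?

8

10100001
00101111
01101000
11001011
00011010
11110010
10000110
10111100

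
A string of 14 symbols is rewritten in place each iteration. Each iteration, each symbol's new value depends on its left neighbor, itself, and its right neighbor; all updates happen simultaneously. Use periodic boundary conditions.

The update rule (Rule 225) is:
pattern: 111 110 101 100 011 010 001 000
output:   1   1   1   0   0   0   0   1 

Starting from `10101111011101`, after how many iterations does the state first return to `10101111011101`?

11010111101110
01101011110111
10110101111011
11011010111101
11101101011110
01110110101111
10111011010111
11011101101011
11101110110101
11110111011010
01111011101101
10111101110110
01011110111011
10101111011101

14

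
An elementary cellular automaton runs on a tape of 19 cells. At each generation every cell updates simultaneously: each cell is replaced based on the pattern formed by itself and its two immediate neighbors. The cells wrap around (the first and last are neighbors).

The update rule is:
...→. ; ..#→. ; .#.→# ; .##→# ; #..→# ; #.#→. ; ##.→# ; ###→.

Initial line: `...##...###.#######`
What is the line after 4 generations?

.#.#.##.#.#.#.##..#

#..###..#.#.#.....#
##.#.##.#.#.##....#
.#.#.##.#.#.###...#
.#.#.##.#.#.#.##..#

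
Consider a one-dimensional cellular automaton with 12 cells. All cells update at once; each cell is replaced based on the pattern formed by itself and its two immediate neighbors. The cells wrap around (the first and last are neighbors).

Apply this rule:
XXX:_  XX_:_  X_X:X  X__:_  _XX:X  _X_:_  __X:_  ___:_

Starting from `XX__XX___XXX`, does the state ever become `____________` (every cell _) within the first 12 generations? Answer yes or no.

yes

____X____X__
____________
all cells are _ at generation 2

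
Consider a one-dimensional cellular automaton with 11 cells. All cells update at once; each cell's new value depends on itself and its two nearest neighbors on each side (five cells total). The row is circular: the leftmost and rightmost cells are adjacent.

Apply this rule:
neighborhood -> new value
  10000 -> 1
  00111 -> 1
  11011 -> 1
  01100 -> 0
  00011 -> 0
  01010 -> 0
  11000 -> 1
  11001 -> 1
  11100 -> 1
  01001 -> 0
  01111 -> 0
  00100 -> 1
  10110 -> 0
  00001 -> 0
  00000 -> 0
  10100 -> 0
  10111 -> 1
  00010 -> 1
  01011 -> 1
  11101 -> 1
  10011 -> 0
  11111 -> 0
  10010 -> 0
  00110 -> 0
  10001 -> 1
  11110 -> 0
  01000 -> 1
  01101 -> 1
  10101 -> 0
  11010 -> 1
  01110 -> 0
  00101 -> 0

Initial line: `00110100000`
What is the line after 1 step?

00011011000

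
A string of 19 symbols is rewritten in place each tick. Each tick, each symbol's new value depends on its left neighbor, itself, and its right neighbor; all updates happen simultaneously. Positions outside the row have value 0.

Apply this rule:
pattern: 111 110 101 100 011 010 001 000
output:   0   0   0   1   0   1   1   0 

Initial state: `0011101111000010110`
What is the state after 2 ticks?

tick 1: 0100000000100110001
tick 2: 1110000001111001011

1110000001111001011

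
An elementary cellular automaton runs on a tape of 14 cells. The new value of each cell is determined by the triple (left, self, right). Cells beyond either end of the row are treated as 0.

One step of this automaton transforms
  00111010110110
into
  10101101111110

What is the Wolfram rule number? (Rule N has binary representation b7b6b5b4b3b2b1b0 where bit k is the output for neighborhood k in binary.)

position 3: 111 → 0  (bit 7 = 0)
position 4: 110 → 1  (bit 6 = 1)
position 5: 101 → 1  (bit 5 = 1)
position 13: 100 → 0  (bit 4 = 0)
position 2: 011 → 1  (bit 3 = 1)
position 6: 010 → 0  (bit 2 = 0)
position 1: 001 → 0  (bit 1 = 0)
position 0: 000 → 1  (bit 0 = 1)
bits b7..b0 = 01101001 = 105

105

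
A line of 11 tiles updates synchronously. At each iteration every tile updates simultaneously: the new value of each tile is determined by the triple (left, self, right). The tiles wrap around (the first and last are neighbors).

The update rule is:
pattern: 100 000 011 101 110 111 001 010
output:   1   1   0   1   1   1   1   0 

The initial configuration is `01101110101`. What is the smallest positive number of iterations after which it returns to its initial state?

11

10110111010
01011011101
10101101110
01010110111
10101011011
11010101101
11101010110
01110101011
10111010101
11011101010
01101110101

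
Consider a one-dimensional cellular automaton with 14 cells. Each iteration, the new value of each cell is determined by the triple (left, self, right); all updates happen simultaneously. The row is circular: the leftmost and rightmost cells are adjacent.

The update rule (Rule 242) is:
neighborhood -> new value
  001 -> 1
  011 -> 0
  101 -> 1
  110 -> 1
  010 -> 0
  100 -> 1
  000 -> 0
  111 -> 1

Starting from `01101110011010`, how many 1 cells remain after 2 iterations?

10110111101101
11011011110110
count of 1: 10

10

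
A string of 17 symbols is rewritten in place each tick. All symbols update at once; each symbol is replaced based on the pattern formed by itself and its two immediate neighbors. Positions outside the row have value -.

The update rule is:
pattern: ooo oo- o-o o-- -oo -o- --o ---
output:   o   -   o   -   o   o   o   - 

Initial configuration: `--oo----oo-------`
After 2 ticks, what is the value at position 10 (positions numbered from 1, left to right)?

-

-oo----oo--------
oo----oo---------
position 10 holds -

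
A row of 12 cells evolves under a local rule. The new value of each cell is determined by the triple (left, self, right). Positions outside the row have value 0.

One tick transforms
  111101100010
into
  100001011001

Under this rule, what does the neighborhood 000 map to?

At position 8 the neighborhood is 000; the next row has 1 there.

1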